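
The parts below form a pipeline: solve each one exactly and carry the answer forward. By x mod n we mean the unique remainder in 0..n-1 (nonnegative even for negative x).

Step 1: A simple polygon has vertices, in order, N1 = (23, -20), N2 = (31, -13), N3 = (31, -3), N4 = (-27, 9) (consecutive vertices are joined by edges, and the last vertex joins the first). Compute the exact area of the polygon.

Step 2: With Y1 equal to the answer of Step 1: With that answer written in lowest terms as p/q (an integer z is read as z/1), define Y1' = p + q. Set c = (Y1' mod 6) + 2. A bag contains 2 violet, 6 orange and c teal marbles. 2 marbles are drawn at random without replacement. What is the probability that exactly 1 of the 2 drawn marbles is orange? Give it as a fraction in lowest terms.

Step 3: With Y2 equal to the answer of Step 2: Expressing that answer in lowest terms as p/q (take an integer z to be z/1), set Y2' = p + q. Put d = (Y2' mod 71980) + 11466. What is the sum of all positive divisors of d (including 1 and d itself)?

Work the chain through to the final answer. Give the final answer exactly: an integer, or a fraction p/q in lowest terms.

Step 1: cross terms: (23*-13 - 31*-20)=321, (31*-3 - 31*-13)=310, (31*9 - -27*-3)=198, (-27*-20 - 23*9)=333; twice the area = |1162| = 1162; area = 581; answer 581
Step 2: Y1 = 581; threaded value p + q = 582; c = 2; total draws C(10,2) = 45; favorable C(6,1)*C(4,1) = 24; P = 8/15; answer 8/15
Step 3: Y2 = 8/15; threaded value p + q = 23; d = 11489; 11489 is prime, so its only divisors are 1 and 11489; sigma = 1 + 11489 = 11490; answer 11490

11490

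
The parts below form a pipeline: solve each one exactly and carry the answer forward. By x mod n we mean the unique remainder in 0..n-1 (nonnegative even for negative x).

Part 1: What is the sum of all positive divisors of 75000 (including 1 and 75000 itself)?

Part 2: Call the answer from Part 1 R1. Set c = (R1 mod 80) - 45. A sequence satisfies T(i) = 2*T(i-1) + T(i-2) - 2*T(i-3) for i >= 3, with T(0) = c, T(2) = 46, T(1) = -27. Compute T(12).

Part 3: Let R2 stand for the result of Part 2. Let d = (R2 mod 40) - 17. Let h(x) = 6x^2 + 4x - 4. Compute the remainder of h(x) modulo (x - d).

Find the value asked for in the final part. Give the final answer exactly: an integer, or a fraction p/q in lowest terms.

262

Part 1: 75000 = 2^3 * 3 * 5^5; sigma = (1 + 2 + 4 + 8) * (1 + 3) * (1 + 5 + 25 + 125 + 625 + 3125) = 15 * 4 * 3906 = 234360; answer 234360
Part 2: R1 = 234360; c = -5; T(3) = 2*(46) + 1*(-27) - 2*(-5) = 75; iterating: T(3)=75, T(4)=250, T(5)=483, T(6)=1066, T(7)=2115, T(8)=4330, T(9)=8643, T(10)=17386, T(11)=34755, T(12)=69610; answer 69610
Part 3: R2 = 69610; d = -7; remainder = value at the root: 6*(-7)^2 + 4*(-7)^1 - 4 = (294) + (-28) + (-4) = 262; answer 262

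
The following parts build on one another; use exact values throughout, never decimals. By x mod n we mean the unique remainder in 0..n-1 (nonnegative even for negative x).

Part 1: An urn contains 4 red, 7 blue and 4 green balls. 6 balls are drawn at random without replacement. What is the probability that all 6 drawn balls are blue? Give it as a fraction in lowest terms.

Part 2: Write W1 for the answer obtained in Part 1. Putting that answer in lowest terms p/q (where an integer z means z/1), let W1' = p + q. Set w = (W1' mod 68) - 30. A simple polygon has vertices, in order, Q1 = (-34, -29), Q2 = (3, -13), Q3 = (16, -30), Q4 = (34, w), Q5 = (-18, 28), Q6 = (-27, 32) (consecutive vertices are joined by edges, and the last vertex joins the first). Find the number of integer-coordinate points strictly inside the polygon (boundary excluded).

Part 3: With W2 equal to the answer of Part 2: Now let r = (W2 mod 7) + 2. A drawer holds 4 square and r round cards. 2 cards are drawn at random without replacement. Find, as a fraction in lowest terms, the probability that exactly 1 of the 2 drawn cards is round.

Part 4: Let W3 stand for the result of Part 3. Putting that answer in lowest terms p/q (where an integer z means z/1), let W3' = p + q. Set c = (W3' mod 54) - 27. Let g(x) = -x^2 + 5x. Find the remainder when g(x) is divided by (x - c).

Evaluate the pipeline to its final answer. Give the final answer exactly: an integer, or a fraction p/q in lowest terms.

-36

Part 1: total draws C(15,6) = 5005; favorable C(7,6) = 7; P = 1/715; answer 1/715
Part 2: W1 = 1/715; threaded value p + q = 716; w = 6; cross terms: (-34*-13 - 3*-29)=529, (3*-30 - 16*-13)=118, (16*6 - 34*-30)=1116, (34*28 - -18*6)=1060, (-18*32 - -27*28)=180, (-27*-29 - -34*32)=1871; twice the area = |4874| = 4874; area = 2437; boundary points = 1 + 1 + 18 + 2 + 1 + 1 = 24; strictly interior points = area - boundary/2 + 1 = 2426; answer 2426
Part 3: W2 = 2426; r = 6; total draws C(10,2) = 45; favorable C(6,1)*C(4,1) = 24; P = 8/15; answer 8/15
Part 4: W3 = 8/15; threaded value p + q = 23; c = -4; remainder = value at the root: -1*(-4)^2 + 5*(-4)^1 = (-16) + (-20) = -36; answer -36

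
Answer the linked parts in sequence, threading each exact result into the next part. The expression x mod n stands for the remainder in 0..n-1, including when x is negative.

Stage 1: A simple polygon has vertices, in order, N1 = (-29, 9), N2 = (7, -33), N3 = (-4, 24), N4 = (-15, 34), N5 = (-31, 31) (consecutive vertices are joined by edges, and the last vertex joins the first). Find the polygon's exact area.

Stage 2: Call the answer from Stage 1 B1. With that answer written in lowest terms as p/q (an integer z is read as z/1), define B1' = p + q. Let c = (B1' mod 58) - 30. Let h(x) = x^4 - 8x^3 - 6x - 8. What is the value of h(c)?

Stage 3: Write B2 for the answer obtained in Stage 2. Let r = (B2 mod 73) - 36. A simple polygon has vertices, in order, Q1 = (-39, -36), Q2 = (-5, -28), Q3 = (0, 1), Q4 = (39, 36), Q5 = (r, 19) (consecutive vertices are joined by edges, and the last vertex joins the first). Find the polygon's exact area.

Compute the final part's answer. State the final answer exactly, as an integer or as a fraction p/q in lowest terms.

Stage 1: cross terms: (-29*-33 - 7*9)=894, (7*24 - -4*-33)=36, (-4*34 - -15*24)=224, (-15*31 - -31*34)=589, (-31*9 - -29*31)=620; twice the area = |2363| = 2363; area = 2363/2; answer 2363/2
Stage 2: B1 = 2363/2; threaded value p + q = 2365; c = 15; 1*(15)^4 - 8*(15)^3 - 6*(15)^1 - 8 = (50625) + (-27000) + (-90) + (-8) = 23527; answer 23527
Stage 3: B2 = 23527; r = -15; cross terms: (-39*-28 - -5*-36)=912, (-5*1 - 0*-28)=-5, (0*36 - 39*1)=-39, (39*19 - -15*36)=1281, (-15*-36 - -39*19)=1281; twice the area = |3430| = 3430; area = 1715; answer 1715

1715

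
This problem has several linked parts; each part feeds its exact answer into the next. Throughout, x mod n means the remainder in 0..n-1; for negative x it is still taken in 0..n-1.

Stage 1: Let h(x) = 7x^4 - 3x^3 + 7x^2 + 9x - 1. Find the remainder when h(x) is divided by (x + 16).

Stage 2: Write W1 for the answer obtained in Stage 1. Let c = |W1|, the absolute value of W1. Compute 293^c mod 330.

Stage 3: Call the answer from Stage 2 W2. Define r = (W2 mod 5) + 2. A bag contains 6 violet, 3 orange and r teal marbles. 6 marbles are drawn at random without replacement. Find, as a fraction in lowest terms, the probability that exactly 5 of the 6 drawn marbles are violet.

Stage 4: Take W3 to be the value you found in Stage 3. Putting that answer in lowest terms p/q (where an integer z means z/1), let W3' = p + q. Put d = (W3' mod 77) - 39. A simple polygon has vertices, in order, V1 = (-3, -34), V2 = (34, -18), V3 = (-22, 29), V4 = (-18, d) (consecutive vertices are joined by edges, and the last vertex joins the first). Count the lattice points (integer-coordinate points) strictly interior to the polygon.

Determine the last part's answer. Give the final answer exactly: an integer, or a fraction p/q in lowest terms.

1246

Stage 1: remainder = value at the root: 7*(-16)^4 - 3*(-16)^3 + 7*(-16)^2 + 9*(-16)^1 - 1 = (458752) + (12288) + (1792) + (-144) + (-1) = 472687; answer 472687
Stage 2: W1 = 472687; c = 472687; squarings mod 330: 293^1=293, 293^2=49, 293^4=91, 293^8=31, 293^16=301, 293^32=181, 293^64=91, 293^128=31, 293^256=301, 293^512=181, 293^1024=91, 293^2048=31, 293^4096=301, 293^8192=181, 293^16384=91, 293^32768=31, 293^65536=301, 293^131072=181, 293^262144=91; 293^472687 = 293^1 * 293^2 * 293^4 * 293^8 * 293^32 * 293^64 * 293^512 * 293^1024 * 293^4096 * 293^8192 * 293^65536 * 293^131072 * 293^262144 = 17 (mod 330); answer 17
Stage 3: W2 = 17; r = 4; total draws C(13,6) = 1716; favorable C(6,5)*C(7,1) = 42; P = 7/286; answer 7/286
Stage 4: W3 = 7/286; threaded value p + q = 293; d = 23; cross terms: (-3*-18 - 34*-34)=1210, (34*29 - -22*-18)=590, (-22*23 - -18*29)=16, (-18*-34 - -3*23)=681; twice the area = |2497| = 2497; area = 2497/2; boundary points = 1 + 1 + 2 + 3 = 7; strictly interior points = area - boundary/2 + 1 = 1246; answer 1246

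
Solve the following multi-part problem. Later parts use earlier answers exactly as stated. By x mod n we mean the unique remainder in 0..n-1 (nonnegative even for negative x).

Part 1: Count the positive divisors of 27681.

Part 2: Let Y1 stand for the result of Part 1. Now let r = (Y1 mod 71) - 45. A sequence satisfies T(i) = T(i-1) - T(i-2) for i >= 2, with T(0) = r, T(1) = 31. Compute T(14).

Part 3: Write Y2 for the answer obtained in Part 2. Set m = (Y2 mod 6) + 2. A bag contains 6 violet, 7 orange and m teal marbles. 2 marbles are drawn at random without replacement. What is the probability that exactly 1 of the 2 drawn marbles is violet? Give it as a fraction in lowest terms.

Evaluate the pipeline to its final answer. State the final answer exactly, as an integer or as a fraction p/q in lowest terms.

Part 1: 27681 = 3 * 9227; number of divisors = (1+1) * (1+1) = 4; answer 4
Part 2: Y1 = 4; r = -41; T(2) = 1*(31) - 1*(-41) = 72; iterating: T(2)=72, T(3)=41, T(4)=-31, T(5)=-72, T(6)=-41, T(7)=31, T(8)=72, T(9)=41, T(10)=-31, T(11)=-72, T(12)=-41, T(13)=31, T(14)=72; answer 72
Part 3: Y2 = 72; m = 2; total draws C(15,2) = 105; favorable C(6,1)*C(9,1) = 54; P = 18/35; answer 18/35

18/35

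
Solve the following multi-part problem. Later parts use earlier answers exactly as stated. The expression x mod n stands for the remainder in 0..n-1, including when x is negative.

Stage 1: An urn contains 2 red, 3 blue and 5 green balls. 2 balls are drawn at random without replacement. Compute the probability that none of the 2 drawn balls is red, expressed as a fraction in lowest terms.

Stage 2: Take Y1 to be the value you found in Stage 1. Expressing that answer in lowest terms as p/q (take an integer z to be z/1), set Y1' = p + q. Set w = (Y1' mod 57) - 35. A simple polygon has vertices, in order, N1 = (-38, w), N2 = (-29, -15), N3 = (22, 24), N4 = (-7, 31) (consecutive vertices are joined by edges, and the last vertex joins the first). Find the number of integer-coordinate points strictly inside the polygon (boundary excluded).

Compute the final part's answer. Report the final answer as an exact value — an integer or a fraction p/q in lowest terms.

905

Stage 1: total draws C(10,2) = 45; favorable C(8,2) = 28; P = 28/45; answer 28/45
Stage 2: Y1 = 28/45; threaded value p + q = 73; w = -19; cross terms: (-38*-15 - -29*-19)=19, (-29*24 - 22*-15)=-366, (22*31 - -7*24)=850, (-7*-19 - -38*31)=1311; twice the area = |1814| = 1814; area = 907; boundary points = 1 + 3 + 1 + 1 = 6; strictly interior points = area - boundary/2 + 1 = 905; answer 905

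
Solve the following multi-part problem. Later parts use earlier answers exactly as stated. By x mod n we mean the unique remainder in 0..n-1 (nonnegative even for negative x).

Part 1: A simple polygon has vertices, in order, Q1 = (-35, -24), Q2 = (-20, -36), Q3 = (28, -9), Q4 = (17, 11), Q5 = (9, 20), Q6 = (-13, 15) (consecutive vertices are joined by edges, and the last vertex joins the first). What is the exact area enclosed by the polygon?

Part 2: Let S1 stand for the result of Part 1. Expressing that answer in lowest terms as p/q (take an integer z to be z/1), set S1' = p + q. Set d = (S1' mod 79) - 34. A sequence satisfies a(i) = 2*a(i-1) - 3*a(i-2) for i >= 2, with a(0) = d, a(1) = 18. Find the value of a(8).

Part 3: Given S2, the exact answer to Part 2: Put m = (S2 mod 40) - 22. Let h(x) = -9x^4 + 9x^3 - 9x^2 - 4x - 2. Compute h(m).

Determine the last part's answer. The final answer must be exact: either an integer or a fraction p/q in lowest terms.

-32866

Part 1: cross terms: (-35*-36 - -20*-24)=780, (-20*-9 - 28*-36)=1188, (28*11 - 17*-9)=461, (17*20 - 9*11)=241, (9*15 - -13*20)=395, (-13*-24 - -35*15)=837; twice the area = |3902| = 3902; area = 1951; answer 1951
Part 2: S1 = 1951; threaded value p + q = 1952; d = 22; a(2) = 2*(18) - 3*(22) = -30; iterating: a(2)=-30, a(3)=-114, a(4)=-138, a(5)=66, a(6)=546, a(7)=894, a(8)=150; answer 150
Part 3: S2 = 150; m = 8; -9*(8)^4 + 9*(8)^3 - 9*(8)^2 - 4*(8)^1 - 2 = (-36864) + (4608) + (-576) + (-32) + (-2) = -32866; answer -32866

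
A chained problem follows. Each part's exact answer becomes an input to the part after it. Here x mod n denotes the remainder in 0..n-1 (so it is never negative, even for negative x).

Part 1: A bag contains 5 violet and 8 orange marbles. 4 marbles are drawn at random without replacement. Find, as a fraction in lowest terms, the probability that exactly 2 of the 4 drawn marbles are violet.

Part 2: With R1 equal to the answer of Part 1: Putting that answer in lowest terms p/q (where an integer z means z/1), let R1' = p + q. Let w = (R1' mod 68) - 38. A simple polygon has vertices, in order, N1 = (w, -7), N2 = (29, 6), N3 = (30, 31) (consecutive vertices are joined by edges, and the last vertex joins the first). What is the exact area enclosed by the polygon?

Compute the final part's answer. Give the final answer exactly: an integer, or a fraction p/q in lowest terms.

87/2

Part 1: total draws C(13,4) = 715; favorable C(5,2)*C(8,2) = 280; P = 56/143; answer 56/143
Part 2: R1 = 56/143; threaded value p + q = 199; w = 25; cross terms: (25*6 - 29*-7)=353, (29*31 - 30*6)=719, (30*-7 - 25*31)=-985; twice the area = |87| = 87; area = 87/2; answer 87/2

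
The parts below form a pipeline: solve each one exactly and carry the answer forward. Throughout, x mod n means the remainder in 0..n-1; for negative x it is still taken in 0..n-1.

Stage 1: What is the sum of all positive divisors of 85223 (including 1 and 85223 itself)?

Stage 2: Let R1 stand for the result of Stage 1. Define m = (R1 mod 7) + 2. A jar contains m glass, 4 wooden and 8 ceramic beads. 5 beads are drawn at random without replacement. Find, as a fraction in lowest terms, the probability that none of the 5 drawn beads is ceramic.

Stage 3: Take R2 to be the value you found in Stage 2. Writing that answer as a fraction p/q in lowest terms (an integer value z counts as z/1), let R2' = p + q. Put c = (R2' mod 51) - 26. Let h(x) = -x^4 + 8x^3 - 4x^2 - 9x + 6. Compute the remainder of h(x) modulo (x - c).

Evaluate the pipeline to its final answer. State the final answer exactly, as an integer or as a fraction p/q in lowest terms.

Stage 1: 85223 is prime, so its only divisors are 1 and 85223; sigma = 1 + 85223 = 85224; answer 85224
Stage 2: R1 = 85224; m = 8; total draws C(20,5) = 15504; favorable C(12,5) = 792; P = 33/646; answer 33/646
Stage 3: R2 = 33/646; threaded value p + q = 679; c = -10; remainder = value at the root: -1*(-10)^4 + 8*(-10)^3 - 4*(-10)^2 - 9*(-10)^1 + 6 = (-10000) + (-8000) + (-400) + (90) + (6) = -18304; answer -18304

-18304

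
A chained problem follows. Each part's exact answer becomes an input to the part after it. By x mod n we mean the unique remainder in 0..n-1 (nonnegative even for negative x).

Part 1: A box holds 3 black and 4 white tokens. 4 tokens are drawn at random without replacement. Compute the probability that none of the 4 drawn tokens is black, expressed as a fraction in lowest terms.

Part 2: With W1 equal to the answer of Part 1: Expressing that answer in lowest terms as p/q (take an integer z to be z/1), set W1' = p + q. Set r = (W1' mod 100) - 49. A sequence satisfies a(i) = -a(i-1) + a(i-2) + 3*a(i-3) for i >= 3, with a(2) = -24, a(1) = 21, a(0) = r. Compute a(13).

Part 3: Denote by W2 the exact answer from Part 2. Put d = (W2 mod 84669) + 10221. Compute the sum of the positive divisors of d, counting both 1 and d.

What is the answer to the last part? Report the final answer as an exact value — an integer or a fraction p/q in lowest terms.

142848

Part 1: total draws C(7,4) = 35; favorable C(4,4) = 1; P = 1/35; answer 1/35
Part 2: W1 = 1/35; threaded value p + q = 36; r = -13; a(3) = -1*(-24) + 1*(21) + 3*(-13) = 6; iterating: a(3)=6, a(4)=33, a(5)=-99, a(6)=150, a(7)=-150, a(8)=3, a(9)=297, a(10)=-744, a(11)=1050, a(12)=-903, a(13)=-279; answer -279
Part 3: W2 = -279; d = 94611; 94611 = 3 * 11 * 47 * 61; sigma = (1 + 3) * (1 + 11) * (1 + 47) * (1 + 61) = 4 * 12 * 48 * 62 = 142848; answer 142848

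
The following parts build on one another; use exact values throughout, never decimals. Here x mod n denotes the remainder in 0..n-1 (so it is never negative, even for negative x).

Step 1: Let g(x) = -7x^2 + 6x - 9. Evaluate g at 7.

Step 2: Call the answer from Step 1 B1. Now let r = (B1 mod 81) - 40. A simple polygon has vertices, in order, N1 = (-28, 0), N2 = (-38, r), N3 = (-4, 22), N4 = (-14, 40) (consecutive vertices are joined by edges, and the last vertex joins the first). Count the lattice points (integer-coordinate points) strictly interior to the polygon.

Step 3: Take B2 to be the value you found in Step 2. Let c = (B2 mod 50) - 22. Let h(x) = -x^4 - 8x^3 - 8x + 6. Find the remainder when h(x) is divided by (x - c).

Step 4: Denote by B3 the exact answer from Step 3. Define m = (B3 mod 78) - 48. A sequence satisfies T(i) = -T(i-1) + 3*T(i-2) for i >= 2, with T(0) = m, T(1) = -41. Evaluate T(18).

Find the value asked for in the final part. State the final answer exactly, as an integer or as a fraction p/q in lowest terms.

Step 1: -7*(7)^2 + 6*(7)^1 - 9 = (-343) + (42) + (-9) = -310; answer -310
Step 2: B1 = -310; r = -26; cross terms: (-28*-26 - -38*0)=728, (-38*22 - -4*-26)=-940, (-4*40 - -14*22)=148, (-14*0 - -28*40)=1120; twice the area = |1056| = 1056; area = 528; boundary points = 2 + 2 + 2 + 2 = 8; strictly interior points = area - boundary/2 + 1 = 525; answer 525
Step 3: B2 = 525; c = 3; remainder = value at the root: -1*(3)^4 - 8*(3)^3 - 8*(3)^1 + 6 = (-81) + (-216) + (-24) + (6) = -315; answer -315
Step 4: B3 = -315; m = 27; T(2) = -1*(-41) + 3*(27) = 122; iterating: T(2)=122, T(3)=-245, T(4)=611, T(5)=-1346, T(6)=3179, T(7)=-7217, T(8)=16754, T(9)=-38405, T(10)=88667, T(11)=-203882, T(12)=469883, T(13)=-1081529, T(14)=2491178, T(15)=-5735765, T(16)=13209299, T(17)=-30416594, T(18)=70044491; answer 70044491

70044491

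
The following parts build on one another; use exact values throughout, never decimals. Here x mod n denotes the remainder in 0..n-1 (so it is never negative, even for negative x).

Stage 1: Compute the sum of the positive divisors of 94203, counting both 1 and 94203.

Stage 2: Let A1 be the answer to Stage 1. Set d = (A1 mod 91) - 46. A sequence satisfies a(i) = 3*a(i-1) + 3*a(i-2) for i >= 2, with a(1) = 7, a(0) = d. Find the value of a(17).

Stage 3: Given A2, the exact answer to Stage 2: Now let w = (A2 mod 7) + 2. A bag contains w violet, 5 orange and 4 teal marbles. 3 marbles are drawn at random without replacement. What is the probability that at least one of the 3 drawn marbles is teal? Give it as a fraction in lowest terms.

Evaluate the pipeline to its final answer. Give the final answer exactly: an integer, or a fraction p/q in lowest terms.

26/33

Stage 1: 94203 = 3^4 * 1163; sigma = (1 + 3 + 9 + 27 + 81) * (1 + 1163) = 121 * 1164 = 140844; answer 140844
Stage 2: A1 = 140844; d = 21; a(2) = 3*(7) + 3*(21) = 84; iterating: a(2)=84, a(3)=273, a(4)=1071, a(5)=4032, a(6)=15309, a(7)=58023, a(8)=219996, a(9)=834057, a(10)=3162159, a(11)=11988648, a(12)=45452421, a(13)=172323207, a(14)=653326884, a(15)=2476950273, a(16)=9390831471, a(17)=35603345232; answer 35603345232
Stage 3: A2 = 35603345232; w = 2; total draws C(11,3) = 165; complement C(7,3) = 35; favorable 165 - 35 = 130; P = 26/33; answer 26/33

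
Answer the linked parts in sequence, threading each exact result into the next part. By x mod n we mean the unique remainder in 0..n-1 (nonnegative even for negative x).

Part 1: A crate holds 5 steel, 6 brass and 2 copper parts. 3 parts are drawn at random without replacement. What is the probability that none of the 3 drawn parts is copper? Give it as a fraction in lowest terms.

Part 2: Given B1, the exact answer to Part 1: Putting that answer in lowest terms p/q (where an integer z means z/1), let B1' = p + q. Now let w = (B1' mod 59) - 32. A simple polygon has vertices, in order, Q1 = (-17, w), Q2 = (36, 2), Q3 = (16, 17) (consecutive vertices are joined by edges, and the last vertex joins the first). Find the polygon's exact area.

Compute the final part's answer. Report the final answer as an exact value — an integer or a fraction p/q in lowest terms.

Part 1: total draws C(13,3) = 286; favorable C(11,3) = 165; P = 15/26; answer 15/26
Part 2: B1 = 15/26; threaded value p + q = 41; w = 9; cross terms: (-17*2 - 36*9)=-358, (36*17 - 16*2)=580, (16*9 - -17*17)=433; twice the area = |655| = 655; area = 655/2; answer 655/2

655/2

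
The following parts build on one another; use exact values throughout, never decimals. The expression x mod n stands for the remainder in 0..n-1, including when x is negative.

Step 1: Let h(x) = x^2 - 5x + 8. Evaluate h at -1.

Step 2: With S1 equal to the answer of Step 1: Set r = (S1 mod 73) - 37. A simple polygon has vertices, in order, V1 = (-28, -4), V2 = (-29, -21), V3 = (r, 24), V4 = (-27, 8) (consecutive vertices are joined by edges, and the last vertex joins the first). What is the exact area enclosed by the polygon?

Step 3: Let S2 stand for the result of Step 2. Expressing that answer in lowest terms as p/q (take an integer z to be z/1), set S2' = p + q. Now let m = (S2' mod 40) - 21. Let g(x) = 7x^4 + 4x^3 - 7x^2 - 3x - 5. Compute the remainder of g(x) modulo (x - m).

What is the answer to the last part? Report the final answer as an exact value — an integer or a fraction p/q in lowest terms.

65325

Step 1: 1*(-1)^2 - 5*(-1)^1 + 8 = (1) + (5) + (8) = 14; answer 14
Step 2: S1 = 14; r = -23; cross terms: (-28*-21 - -29*-4)=472, (-29*24 - -23*-21)=-1179, (-23*8 - -27*24)=464, (-27*-4 - -28*8)=332; twice the area = |89| = 89; area = 89/2; answer 89/2
Step 3: S2 = 89/2; threaded value p + q = 91; m = -10; remainder = value at the root: 7*(-10)^4 + 4*(-10)^3 - 7*(-10)^2 - 3*(-10)^1 - 5 = (70000) + (-4000) + (-700) + (30) + (-5) = 65325; answer 65325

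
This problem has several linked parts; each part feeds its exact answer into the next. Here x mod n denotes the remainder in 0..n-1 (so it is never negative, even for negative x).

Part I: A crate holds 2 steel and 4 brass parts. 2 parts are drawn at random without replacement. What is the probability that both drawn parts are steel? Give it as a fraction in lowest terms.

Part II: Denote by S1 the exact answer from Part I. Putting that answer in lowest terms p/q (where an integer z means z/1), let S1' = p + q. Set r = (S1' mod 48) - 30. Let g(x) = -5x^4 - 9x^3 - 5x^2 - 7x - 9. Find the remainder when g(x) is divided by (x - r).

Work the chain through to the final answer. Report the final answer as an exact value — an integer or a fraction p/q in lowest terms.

Part I: total draws C(6,2) = 15; favorable C(2,2) = 1; P = 1/15; answer 1/15
Part II: S1 = 1/15; threaded value p + q = 16; r = -14; remainder = value at the root: -5*(-14)^4 - 9*(-14)^3 - 5*(-14)^2 - 7*(-14)^1 - 9 = (-192080) + (24696) + (-980) + (98) + (-9) = -168275; answer -168275

-168275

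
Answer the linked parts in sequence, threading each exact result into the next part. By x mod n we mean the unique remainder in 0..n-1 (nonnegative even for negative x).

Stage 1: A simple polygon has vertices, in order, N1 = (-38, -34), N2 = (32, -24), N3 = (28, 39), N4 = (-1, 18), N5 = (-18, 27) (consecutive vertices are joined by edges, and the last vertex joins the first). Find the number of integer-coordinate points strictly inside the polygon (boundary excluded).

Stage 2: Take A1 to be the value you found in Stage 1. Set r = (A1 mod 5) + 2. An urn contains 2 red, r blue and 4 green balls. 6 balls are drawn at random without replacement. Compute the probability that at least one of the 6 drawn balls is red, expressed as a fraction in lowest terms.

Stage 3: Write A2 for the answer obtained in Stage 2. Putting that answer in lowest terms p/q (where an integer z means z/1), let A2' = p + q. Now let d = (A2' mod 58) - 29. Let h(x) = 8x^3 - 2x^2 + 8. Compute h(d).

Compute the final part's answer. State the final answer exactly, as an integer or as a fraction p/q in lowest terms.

Stage 1: cross terms: (-38*-24 - 32*-34)=2000, (32*39 - 28*-24)=1920, (28*18 - -1*39)=543, (-1*27 - -18*18)=297, (-18*-34 - -38*27)=1638; twice the area = |6398| = 6398; area = 3199; boundary points = 10 + 1 + 1 + 1 + 1 = 14; strictly interior points = area - boundary/2 + 1 = 3193; answer 3193
Stage 2: A1 = 3193; r = 5; total draws C(11,6) = 462; complement C(9,6) = 84; favorable 462 - 84 = 378; P = 9/11; answer 9/11
Stage 3: A2 = 9/11; threaded value p + q = 20; d = -9; 8*(-9)^3 - 2*(-9)^2 + 8 = (-5832) + (-162) + (8) = -5986; answer -5986

-5986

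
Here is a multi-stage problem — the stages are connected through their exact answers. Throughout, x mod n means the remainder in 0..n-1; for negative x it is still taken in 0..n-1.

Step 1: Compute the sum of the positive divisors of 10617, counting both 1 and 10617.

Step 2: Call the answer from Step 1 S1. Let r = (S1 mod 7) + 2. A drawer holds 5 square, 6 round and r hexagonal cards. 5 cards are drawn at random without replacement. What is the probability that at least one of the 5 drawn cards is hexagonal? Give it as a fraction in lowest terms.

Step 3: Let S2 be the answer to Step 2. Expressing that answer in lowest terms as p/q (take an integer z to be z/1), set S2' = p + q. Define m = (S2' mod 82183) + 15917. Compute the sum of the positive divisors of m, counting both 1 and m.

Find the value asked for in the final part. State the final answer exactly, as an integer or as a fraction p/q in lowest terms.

48384

Step 1: 10617 = 3 * 3539; sigma = (1 + 3) * (1 + 3539) = 4 * 3540 = 14160; answer 14160
Step 2: S1 = 14160; r = 8; total draws C(19,5) = 11628; complement C(11,5) = 462; favorable 11628 - 462 = 11166; P = 1861/1938; answer 1861/1938
Step 3: S2 = 1861/1938; threaded value p + q = 3799; m = 19716; 19716 = 2^2 * 3 * 31 * 53; sigma = (1 + 2 + 4) * (1 + 3) * (1 + 31) * (1 + 53) = 7 * 4 * 32 * 54 = 48384; answer 48384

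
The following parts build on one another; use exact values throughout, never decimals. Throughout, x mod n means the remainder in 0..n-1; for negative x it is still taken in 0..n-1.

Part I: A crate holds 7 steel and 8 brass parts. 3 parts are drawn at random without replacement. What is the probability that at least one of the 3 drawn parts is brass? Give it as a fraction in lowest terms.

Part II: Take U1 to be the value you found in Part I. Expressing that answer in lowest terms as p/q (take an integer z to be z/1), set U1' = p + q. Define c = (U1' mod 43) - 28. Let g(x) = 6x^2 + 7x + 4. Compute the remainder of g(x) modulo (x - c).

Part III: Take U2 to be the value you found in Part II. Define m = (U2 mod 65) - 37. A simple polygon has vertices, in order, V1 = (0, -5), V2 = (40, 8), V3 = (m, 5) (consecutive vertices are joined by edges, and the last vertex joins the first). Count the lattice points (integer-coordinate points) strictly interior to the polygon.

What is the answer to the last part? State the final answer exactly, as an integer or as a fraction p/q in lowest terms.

195

Part I: total draws C(15,3) = 455; complement C(7,3) = 35; favorable 455 - 35 = 420; P = 12/13; answer 12/13
Part II: U1 = 12/13; threaded value p + q = 25; c = -3; remainder = value at the root: 6*(-3)^2 + 7*(-3)^1 + 4 = (54) + (-21) + (4) = 37; answer 37
Part III: U2 = 37; m = 0; cross terms: (0*8 - 40*-5)=200, (40*5 - 0*8)=200, (0*-5 - 0*5)=0; twice the area = |400| = 400; area = 200; boundary points = 1 + 1 + 10 = 12; strictly interior points = area - boundary/2 + 1 = 195; answer 195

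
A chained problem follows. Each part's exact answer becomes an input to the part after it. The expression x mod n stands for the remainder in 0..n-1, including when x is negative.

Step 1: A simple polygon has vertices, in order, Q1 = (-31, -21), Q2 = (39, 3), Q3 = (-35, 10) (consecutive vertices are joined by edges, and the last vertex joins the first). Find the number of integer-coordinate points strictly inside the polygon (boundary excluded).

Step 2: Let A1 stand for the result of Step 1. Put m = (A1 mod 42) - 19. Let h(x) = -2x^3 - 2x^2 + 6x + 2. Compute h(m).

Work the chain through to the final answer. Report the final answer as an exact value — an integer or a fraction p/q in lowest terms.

-19276

Step 1: cross terms: (-31*3 - 39*-21)=726, (39*10 - -35*3)=495, (-35*-21 - -31*10)=1045; twice the area = |2266| = 2266; area = 1133; boundary points = 2 + 1 + 1 = 4; strictly interior points = area - boundary/2 + 1 = 1132; answer 1132
Step 2: A1 = 1132; m = 21; -2*(21)^3 - 2*(21)^2 + 6*(21)^1 + 2 = (-18522) + (-882) + (126) + (2) = -19276; answer -19276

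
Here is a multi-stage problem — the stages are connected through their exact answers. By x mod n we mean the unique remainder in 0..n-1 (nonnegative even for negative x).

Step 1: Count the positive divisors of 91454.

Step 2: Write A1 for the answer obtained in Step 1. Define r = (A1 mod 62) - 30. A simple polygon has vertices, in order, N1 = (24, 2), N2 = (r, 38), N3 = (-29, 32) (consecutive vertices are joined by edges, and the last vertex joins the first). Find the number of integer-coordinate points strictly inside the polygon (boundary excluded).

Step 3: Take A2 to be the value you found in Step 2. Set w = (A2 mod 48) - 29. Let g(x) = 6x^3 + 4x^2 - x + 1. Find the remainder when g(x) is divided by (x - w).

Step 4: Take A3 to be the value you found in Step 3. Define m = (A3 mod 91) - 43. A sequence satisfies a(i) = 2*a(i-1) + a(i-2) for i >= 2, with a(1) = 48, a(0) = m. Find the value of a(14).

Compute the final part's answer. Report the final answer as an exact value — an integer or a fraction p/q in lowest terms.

3710231

Step 1: 91454 = 2 * 11 * 4157; number of divisors = (1+1) * (1+1) * (1+1) = 8; answer 8
Step 2: A1 = 8; r = -22; cross terms: (24*38 - -22*2)=956, (-22*32 - -29*38)=398, (-29*2 - 24*32)=-826; twice the area = |528| = 528; area = 264; boundary points = 2 + 1 + 1 = 4; strictly interior points = area - boundary/2 + 1 = 263; answer 263
Step 3: A2 = 263; w = -6; remainder = value at the root: 6*(-6)^3 + 4*(-6)^2 - 1*(-6)^1 + 1 = (-1296) + (144) + (6) + (1) = -1145; answer -1145
Step 4: A3 = -1145; m = -5; a(2) = 2*(48) + 1*(-5) = 91; iterating: a(2)=91, a(3)=230, a(4)=551, a(5)=1332, a(6)=3215, a(7)=7762, a(8)=18739, a(9)=45240, a(10)=109219, a(11)=263678, a(12)=636575, a(13)=1536828, a(14)=3710231; answer 3710231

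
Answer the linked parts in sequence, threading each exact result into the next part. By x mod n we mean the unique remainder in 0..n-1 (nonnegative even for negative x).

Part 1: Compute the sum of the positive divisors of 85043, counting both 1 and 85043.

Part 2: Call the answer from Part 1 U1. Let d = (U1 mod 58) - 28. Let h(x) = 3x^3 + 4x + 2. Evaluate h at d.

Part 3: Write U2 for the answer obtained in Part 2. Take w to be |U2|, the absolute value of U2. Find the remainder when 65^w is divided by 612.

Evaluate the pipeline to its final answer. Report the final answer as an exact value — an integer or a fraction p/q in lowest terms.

Part 1: 85043 = 7 * 12149; sigma = (1 + 7) * (1 + 12149) = 8 * 12150 = 97200; answer 97200
Part 2: U1 = 97200; d = 22; 3*(22)^3 + 4*(22)^1 + 2 = (31944) + (88) + (2) = 32034; answer 32034
Part 3: U2 = 32034; w = 32034; squarings mod 612: 65^1=65, 65^2=553, 65^4=421, 65^8=373, 65^16=205, 65^32=409, 65^64=205, 65^128=409, 65^256=205, 65^512=409, 65^1024=205, 65^2048=409, 65^4096=205, 65^8192=409, 65^16384=205; 65^32034 = 65^2 * 65^32 * 65^256 * 65^1024 * 65^2048 * 65^4096 * 65^8192 * 65^16384 = 145 (mod 612); answer 145

145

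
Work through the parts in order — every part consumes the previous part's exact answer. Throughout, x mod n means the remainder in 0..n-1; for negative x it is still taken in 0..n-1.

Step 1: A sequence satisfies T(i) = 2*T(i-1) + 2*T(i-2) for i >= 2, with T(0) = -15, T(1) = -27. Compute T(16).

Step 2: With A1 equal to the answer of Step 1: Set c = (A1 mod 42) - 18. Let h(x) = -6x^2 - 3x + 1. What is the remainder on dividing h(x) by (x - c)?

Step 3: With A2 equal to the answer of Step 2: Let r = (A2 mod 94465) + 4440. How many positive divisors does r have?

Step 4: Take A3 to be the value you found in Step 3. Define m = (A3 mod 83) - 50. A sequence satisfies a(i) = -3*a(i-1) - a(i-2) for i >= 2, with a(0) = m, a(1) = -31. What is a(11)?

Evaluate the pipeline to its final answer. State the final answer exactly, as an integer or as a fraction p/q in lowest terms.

-751991

Step 1: T(2) = 2*(-27) + 2*(-15) = -84; iterating: T(2)=-84, T(3)=-222, T(4)=-612, T(5)=-1668, T(6)=-4560, T(7)=-12456, T(8)=-34032, T(9)=-92976, T(10)=-254016, T(11)=-693984, T(12)=-1896000, T(13)=-5179968, T(14)=-14151936, T(15)=-38663808, T(16)=-105631488; answer -105631488
Step 2: A1 = -105631488; c = 6; remainder = value at the root: -6*(6)^2 - 3*(6)^1 + 1 = (-216) + (-18) + (1) = -233; answer -233
Step 3: A2 = -233; r = 98672; 98672 = 2^4 * 7 * 881; number of divisors = (4+1) * (1+1) * (1+1) = 20; answer 20
Step 4: A3 = 20; m = -30; a(2) = -3*(-31) - 1*(-30) = 123; iterating: a(2)=123, a(3)=-338, a(4)=891, a(5)=-2335, a(6)=6114, a(7)=-16007, a(8)=41907, a(9)=-109714, a(10)=287235, a(11)=-751991; answer -751991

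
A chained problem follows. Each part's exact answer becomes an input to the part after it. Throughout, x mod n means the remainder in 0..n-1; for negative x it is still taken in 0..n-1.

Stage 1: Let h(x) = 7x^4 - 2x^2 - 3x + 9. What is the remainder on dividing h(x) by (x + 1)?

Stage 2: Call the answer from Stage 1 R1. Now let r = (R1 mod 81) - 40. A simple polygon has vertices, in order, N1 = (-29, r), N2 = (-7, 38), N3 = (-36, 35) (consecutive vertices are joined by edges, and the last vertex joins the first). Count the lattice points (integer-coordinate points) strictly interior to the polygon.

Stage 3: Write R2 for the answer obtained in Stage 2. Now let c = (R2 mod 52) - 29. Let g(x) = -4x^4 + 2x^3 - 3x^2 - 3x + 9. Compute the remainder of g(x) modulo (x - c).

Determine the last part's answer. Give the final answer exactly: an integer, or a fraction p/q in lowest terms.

Stage 1: remainder = value at the root: 7*(-1)^4 - 2*(-1)^2 - 3*(-1)^1 + 9 = (7) + (-2) + (3) + (9) = 17; answer 17
Stage 2: R1 = 17; r = -23; cross terms: (-29*38 - -7*-23)=-1263, (-7*35 - -36*38)=1123, (-36*-23 - -29*35)=1843; twice the area = |1703| = 1703; area = 1703/2; boundary points = 1 + 1 + 1 = 3; strictly interior points = area - boundary/2 + 1 = 851; answer 851
Stage 3: R2 = 851; c = -10; remainder = value at the root: -4*(-10)^4 + 2*(-10)^3 - 3*(-10)^2 - 3*(-10)^1 + 9 = (-40000) + (-2000) + (-300) + (30) + (9) = -42261; answer -42261

-42261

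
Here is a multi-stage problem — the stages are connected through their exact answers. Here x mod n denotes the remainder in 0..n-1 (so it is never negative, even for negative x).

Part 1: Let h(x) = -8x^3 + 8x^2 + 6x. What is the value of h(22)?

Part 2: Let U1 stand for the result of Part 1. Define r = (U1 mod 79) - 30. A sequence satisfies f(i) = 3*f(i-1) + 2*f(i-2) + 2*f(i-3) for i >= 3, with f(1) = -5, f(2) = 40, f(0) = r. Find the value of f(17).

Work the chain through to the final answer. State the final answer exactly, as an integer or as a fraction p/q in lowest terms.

Part 1: -8*(22)^3 + 8*(22)^2 + 6*(22)^1 = (-85184) + (3872) + (132) = -81180; answer -81180
Part 2: U1 = -81180; r = 2; f(3) = 3*(40) + 2*(-5) + 2*(2) = 114; iterating: f(3)=114, f(4)=412, f(5)=1544, f(6)=5684, f(7)=20964, f(8)=77348, f(9)=285340, f(10)=1052644, f(11)=3883308, f(12)=14325892, f(13)=52849580, f(14)=194967140, f(15)=719252364, f(16)=2653390532, f(17)=9788610604; answer 9788610604

9788610604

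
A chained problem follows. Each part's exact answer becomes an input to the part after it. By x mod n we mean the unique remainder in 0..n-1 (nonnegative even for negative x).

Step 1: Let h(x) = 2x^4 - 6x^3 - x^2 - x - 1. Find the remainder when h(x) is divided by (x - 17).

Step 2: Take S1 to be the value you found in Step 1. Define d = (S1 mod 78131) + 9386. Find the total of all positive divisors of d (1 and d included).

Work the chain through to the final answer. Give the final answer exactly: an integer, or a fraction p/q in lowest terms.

134946

Step 1: remainder = value at the root: 2*(17)^4 - 6*(17)^3 - 1*(17)^2 - 1*(17)^1 - 1 = (167042) + (-29478) + (-289) + (-17) + (-1) = 137257; answer 137257
Step 2: S1 = 137257; d = 68512; 68512 = 2^5 * 2141; sigma = (1 + 2 + 4 + 8 + 16 + 32) * (1 + 2141) = 63 * 2142 = 134946; answer 134946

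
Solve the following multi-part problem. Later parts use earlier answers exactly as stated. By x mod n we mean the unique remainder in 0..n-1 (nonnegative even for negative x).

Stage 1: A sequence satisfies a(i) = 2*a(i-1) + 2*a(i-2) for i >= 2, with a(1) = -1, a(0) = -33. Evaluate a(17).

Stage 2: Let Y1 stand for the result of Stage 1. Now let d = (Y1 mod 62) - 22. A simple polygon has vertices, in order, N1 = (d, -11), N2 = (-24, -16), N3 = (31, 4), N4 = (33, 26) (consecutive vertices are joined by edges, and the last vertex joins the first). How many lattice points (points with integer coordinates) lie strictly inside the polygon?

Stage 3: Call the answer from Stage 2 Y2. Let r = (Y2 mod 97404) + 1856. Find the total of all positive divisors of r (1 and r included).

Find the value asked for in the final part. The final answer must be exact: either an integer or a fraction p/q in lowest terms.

3240

Stage 1: a(2) = 2*(-1) + 2*(-33) = -68; iterating: a(2)=-68, a(3)=-138, a(4)=-412, a(5)=-1100, a(6)=-3024, a(7)=-8248, a(8)=-22544, a(9)=-61584, a(10)=-168256, a(11)=-459680, a(12)=-1255872, a(13)=-3431104, a(14)=-9373952, a(15)=-25610112, a(16)=-69968128, a(17)=-191156480; answer -191156480
Stage 2: Y1 = -191156480; d = 38; cross terms: (38*-16 - -24*-11)=-872, (-24*4 - 31*-16)=400, (31*26 - 33*4)=674, (33*-11 - 38*26)=-1351; twice the area = |-1149| = 1149; area = 1149/2; boundary points = 1 + 5 + 2 + 1 = 9; strictly interior points = area - boundary/2 + 1 = 571; answer 571
Stage 3: Y2 = 571; r = 2427; 2427 = 3 * 809; sigma = (1 + 3) * (1 + 809) = 4 * 810 = 3240; answer 3240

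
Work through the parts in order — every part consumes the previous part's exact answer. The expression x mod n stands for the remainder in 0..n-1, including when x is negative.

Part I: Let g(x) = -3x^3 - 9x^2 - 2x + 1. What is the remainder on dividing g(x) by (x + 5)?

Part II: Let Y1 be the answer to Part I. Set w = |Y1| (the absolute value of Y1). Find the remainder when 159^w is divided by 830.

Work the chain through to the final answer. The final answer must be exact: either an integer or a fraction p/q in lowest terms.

679

Part I: remainder = value at the root: -3*(-5)^3 - 9*(-5)^2 - 2*(-5)^1 + 1 = (375) + (-225) + (10) + (1) = 161; answer 161
Part II: Y1 = 161; w = 161; squarings mod 830: 159^1=159, 159^2=381, 159^4=741, 159^8=451, 159^16=51, 159^32=111, 159^64=701, 159^128=41; 159^161 = 159^1 * 159^32 * 159^128 = 679 (mod 830); answer 679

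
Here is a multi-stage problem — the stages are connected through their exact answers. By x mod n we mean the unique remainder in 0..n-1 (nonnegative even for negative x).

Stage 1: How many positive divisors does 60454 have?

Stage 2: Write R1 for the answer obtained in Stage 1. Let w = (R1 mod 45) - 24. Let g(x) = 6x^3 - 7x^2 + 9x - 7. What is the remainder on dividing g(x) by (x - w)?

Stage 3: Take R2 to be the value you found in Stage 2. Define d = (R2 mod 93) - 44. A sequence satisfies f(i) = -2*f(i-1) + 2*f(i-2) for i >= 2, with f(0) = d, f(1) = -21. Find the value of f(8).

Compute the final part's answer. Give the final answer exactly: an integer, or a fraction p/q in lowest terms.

Stage 1: 60454 = 2 * 167 * 181; number of divisors = (1+1) * (1+1) * (1+1) = 8; answer 8
Stage 2: R1 = 8; w = -16; remainder = value at the root: 6*(-16)^3 - 7*(-16)^2 + 9*(-16)^1 - 7 = (-24576) + (-1792) + (-144) + (-7) = -26519; answer -26519
Stage 3: R2 = -26519; d = 35; f(2) = -2*(-21) + 2*(35) = 112; iterating: f(2)=112, f(3)=-266, f(4)=756, f(5)=-2044, f(6)=5600, f(7)=-15288, f(8)=41776; answer 41776

41776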